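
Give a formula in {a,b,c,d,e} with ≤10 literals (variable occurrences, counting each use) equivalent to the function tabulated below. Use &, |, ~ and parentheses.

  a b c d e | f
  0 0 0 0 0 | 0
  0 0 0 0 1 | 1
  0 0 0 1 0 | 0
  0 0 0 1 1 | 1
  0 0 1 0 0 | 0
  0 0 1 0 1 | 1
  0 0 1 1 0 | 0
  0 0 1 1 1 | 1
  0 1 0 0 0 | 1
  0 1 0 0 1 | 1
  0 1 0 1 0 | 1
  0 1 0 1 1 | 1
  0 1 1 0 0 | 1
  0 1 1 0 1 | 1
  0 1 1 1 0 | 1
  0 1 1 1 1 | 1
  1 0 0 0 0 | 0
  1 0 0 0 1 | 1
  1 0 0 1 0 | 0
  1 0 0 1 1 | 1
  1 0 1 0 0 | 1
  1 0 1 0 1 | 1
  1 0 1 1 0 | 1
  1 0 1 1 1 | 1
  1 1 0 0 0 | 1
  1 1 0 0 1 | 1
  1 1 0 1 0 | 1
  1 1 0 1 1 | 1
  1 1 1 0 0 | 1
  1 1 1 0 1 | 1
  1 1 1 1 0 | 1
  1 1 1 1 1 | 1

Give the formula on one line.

((b | e) | ((b | c) & (a | (e & ~d))))

  (b | e) = 01010101111111110101010111111111
  (b | c) = 00001111111111110000111111111111
  ~d = 11001100110011001100110011001100
  (e & ~d) = 01000100010001000100010001000100
  (a | (e & ~d)) = 01000100010001001111111111111111
  ((b | c) & (a | (e & ~d))) = 00000100010001000000111111111111
  ((b | e) | ((b | c) & (a | (e & ~d)))) = 01010101111111110101111111111111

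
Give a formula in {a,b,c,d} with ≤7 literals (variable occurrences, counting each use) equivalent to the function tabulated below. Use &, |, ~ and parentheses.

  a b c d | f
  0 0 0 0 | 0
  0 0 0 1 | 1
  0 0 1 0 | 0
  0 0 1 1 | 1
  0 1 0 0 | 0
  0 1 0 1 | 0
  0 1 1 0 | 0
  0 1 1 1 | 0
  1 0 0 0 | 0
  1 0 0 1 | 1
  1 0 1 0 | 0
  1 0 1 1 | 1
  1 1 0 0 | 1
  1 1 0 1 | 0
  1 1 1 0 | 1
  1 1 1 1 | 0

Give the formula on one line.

((d & ((d | c) & ~b)) | (~d & (a & b)))

  (d | c) = 0111011101110111
  ~b = 1111000011110000
  ((d | c) & ~b) = 0111000001110000
  (d & ((d | c) & ~b)) = 0101000001010000
  ~d = 1010101010101010
  (a & b) = 0000000000001111
  (~d & (a & b)) = 0000000000001010
  ((d & ((d | c) & ~b)) | (~d & (a & b))) = 0101000001011010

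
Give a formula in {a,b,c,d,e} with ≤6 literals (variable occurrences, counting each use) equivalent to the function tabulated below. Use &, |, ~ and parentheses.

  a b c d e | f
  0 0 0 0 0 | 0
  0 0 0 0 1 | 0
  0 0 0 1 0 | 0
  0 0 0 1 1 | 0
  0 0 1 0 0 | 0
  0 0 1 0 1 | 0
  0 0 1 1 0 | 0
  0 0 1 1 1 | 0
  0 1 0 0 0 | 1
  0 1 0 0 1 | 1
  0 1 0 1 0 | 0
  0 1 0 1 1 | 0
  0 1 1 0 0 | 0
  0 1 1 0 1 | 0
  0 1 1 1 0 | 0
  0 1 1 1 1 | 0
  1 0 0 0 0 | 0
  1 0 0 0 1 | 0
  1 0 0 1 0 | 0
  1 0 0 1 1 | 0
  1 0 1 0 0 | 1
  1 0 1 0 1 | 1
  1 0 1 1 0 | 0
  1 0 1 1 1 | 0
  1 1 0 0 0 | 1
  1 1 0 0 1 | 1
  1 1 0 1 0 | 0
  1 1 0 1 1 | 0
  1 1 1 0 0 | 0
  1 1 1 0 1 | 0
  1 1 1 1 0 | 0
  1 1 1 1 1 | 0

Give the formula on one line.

  (c | b) = 00001111111111110000111111111111
  ~d = 11001100110011001100110011001100
  ((c | b) & ~d) = 00001100110011000000110011001100
  ~c = 11110000111100001111000011110000
  ~b = 11111111000000001111111100000000
  (a & ~b) = 00000000000000001111111100000000
  (~c | (a & ~b)) = 11110000111100001111111111110000
  (((c | b) & ~d) & (~c | (a & ~b))) = 00000000110000000000110011000000

(((c | b) & ~d) & (~c | (a & ~b)))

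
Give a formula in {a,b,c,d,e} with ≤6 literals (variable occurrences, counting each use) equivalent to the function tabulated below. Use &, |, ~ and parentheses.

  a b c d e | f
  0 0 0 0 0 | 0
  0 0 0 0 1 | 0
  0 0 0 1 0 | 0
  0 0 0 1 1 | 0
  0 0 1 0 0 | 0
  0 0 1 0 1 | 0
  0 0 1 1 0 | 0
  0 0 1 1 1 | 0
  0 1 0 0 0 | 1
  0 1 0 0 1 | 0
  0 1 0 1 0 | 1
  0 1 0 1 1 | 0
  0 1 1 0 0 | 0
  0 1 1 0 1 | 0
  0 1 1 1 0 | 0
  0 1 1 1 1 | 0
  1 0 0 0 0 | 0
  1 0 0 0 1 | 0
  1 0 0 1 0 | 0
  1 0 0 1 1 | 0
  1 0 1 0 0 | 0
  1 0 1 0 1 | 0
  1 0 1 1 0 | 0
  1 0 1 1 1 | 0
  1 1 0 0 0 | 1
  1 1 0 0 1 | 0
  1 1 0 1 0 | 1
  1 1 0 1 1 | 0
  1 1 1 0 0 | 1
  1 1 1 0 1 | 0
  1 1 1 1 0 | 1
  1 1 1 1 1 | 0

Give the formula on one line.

  ~e = 10101010101010101010101010101010
  (b & ~e) = 00000000101010100000000010101010
  ~c = 11110000111100001111000011110000
  (a | ~c) = 11110000111100001111111111111111
  ((b & ~e) & (a | ~c)) = 00000000101000000000000010101010

((b & ~e) & (a | ~c))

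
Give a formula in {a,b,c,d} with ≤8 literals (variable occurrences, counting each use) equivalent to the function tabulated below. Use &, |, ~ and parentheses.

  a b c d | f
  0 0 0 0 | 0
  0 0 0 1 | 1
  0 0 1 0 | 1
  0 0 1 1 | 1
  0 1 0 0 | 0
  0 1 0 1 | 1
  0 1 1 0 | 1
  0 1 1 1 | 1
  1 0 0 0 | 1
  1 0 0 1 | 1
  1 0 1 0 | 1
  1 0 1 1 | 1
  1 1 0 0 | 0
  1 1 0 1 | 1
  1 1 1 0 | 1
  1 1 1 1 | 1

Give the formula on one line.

  ~c = 1100110011001100
  (a | d) = 0101010111111111
  ~a = 1111111100000000
  ~b = 1111000011110000
  (~a | ~b) = 1111111111110000
  ((a | d) & (~a | ~b)) = 0101010111110000
  (((a | d) & (~a | ~b)) | d) = 0101010111110101
  (~c & (((a | d) & (~a | ~b)) | d)) = 0100010011000100
  ((~c & (((a | d) & (~a | ~b)) | d)) | c) = 0111011111110111

((~c & (((a | d) & (~a | ~b)) | d)) | c)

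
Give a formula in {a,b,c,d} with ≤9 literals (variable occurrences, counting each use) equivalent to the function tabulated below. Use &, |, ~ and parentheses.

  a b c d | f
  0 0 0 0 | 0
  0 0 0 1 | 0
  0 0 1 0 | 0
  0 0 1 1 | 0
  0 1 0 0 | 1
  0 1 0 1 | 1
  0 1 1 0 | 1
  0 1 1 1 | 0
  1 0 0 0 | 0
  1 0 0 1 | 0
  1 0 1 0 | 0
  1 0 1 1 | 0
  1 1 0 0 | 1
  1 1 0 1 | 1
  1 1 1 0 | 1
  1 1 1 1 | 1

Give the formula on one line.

  ~c = 1100110011001100
  (d & ~c) = 0100010001000100
  ~d = 1010101010101010
  (b | ~d) = 1010111110101111
  ((d & ~c) & (b | ~d)) = 0000010000000100
  (a | ~d) = 1010101011111111
  (((d & ~c) & (b | ~d)) | (a | ~d)) = 1010111011111111
  (b & (((d & ~c) & (b | ~d)) | (a | ~d))) = 0000111000001111

(b & (((d & ~c) & (b | ~d)) | (a | ~d)))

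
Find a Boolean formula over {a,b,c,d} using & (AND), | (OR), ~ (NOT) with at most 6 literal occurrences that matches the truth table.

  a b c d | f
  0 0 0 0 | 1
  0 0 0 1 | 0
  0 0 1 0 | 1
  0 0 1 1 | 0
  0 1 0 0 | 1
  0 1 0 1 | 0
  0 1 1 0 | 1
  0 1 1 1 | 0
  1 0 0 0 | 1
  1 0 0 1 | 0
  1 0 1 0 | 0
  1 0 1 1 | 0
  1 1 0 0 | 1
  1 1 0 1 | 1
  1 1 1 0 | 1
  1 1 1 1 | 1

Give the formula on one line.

  (b & a) = 0000000000001111
  ~a = 1111111100000000
  (~a | b) = 1111111100001111
  ~c = 1100110011001100
  ((~a | b) | ~c) = 1111111111001111
  ~d = 1010101010101010
  (((~a | b) | ~c) & ~d) = 1010101010001010
  ((b & a) | (((~a | b) | ~c) & ~d)) = 1010101010001111

((b & a) | (((~a | b) | ~c) & ~d))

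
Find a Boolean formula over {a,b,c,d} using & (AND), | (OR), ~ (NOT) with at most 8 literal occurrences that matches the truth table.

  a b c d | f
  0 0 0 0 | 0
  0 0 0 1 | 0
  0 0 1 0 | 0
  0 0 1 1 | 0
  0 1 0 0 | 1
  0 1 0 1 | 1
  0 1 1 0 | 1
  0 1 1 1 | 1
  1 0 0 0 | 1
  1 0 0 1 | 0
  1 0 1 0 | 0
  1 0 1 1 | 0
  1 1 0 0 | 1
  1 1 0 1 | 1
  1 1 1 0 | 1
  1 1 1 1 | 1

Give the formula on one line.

  ~c = 1100110011001100
  (~c & a) = 0000000011001100
  (b | (~c & a)) = 0000111111001111
  ~d = 1010101010101010
  (~d | b) = 1010111110101111
  ((b | (~c & a)) & (~d | b)) = 0000111110001111

((b | (~c & a)) & (~d | b))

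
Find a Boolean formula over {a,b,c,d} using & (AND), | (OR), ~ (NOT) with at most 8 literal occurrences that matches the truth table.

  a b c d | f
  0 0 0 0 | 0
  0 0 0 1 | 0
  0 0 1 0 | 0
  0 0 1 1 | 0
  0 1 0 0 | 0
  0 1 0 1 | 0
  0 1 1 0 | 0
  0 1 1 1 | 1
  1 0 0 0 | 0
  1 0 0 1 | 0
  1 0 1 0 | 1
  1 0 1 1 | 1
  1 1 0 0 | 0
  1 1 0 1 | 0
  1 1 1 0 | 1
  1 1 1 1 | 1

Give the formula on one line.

(((d | a) & c) & (a | (b & (~c | d))))

  (d | a) = 0101010111111111
  ((d | a) & c) = 0001000100110011
  ~c = 1100110011001100
  (~c | d) = 1101110111011101
  (b & (~c | d)) = 0000110100001101
  (a | (b & (~c | d))) = 0000110111111111
  (((d | a) & c) & (a | (b & (~c | d)))) = 0000000100110011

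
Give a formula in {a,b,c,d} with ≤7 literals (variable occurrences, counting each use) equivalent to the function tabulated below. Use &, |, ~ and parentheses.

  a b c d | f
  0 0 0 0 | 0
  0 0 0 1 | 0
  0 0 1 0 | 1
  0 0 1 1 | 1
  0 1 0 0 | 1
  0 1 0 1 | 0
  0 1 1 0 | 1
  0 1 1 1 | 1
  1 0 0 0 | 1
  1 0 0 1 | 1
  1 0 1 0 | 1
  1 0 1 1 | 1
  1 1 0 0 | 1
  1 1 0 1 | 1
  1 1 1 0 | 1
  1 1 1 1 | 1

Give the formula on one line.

(((~a & (~d & b)) | (c & d)) | (a | c))

  ~a = 1111111100000000
  ~d = 1010101010101010
  (~d & b) = 0000101000001010
  (~a & (~d & b)) = 0000101000000000
  (c & d) = 0001000100010001
  ((~a & (~d & b)) | (c & d)) = 0001101100010001
  (a | c) = 0011001111111111
  (((~a & (~d & b)) | (c & d)) | (a | c)) = 0011101111111111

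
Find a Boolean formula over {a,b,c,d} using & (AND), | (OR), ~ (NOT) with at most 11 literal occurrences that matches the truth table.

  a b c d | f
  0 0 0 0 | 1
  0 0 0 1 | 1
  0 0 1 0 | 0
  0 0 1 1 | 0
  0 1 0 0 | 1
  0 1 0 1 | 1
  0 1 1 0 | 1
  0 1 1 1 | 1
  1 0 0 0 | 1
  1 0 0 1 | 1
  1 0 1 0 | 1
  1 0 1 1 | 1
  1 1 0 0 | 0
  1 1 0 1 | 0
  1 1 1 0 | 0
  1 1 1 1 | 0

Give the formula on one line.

((((~a & ~c) & (~b | d)) | (~b & a)) | (~a & b))

  ~a = 1111111100000000
  ~c = 1100110011001100
  (~a & ~c) = 1100110000000000
  ~b = 1111000011110000
  (~b | d) = 1111010111110101
  ((~a & ~c) & (~b | d)) = 1100010000000000
  (~b & a) = 0000000011110000
  (((~a & ~c) & (~b | d)) | (~b & a)) = 1100010011110000
  (~a & b) = 0000111100000000
  ((((~a & ~c) & (~b | d)) | (~b & a)) | (~a & b)) = 1100111111110000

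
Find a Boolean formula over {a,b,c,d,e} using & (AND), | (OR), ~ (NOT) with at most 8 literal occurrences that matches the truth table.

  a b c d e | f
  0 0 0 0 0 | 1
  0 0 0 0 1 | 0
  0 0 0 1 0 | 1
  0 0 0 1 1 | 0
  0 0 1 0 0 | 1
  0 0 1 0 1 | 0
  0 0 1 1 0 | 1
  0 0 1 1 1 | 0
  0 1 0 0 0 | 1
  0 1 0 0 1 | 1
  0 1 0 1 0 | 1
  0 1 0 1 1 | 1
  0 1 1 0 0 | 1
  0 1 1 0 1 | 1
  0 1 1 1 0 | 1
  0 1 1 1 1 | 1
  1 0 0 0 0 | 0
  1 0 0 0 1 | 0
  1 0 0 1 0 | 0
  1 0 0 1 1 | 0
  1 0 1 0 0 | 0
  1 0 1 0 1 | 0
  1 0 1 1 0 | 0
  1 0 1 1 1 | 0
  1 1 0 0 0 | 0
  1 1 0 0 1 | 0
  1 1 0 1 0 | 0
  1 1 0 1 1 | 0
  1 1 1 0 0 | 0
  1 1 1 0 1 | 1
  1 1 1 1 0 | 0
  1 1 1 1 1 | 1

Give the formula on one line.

  ~e = 10101010101010101010101010101010
  (~e | b) = 10101010111111111010101011111111
  (e & c) = 00000101000001010000010100000101
  ~a = 11111111111111110000000000000000
  ((e & c) | ~a) = 11111111111111110000010100000101
  ((~e | b) & ((e & c) | ~a)) = 10101010111111110000000000000101

((~e | b) & ((e & c) | ~a))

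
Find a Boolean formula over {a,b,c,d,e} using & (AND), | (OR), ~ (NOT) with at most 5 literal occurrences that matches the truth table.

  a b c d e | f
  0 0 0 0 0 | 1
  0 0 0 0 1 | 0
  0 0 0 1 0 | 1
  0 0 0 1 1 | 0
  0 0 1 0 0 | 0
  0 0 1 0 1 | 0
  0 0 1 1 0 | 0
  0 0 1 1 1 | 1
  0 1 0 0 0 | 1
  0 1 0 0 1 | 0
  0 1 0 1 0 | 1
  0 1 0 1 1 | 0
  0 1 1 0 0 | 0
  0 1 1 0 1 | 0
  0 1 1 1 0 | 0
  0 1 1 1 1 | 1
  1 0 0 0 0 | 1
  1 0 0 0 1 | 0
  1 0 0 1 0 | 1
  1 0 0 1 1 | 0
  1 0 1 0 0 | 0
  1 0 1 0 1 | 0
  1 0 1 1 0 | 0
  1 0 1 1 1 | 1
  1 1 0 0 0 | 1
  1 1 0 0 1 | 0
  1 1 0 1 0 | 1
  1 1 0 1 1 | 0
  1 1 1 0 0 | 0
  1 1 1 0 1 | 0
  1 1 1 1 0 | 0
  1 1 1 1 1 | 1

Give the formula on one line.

((~c & ~e) | (e & (d & c)))

  ~c = 11110000111100001111000011110000
  ~e = 10101010101010101010101010101010
  (~c & ~e) = 10100000101000001010000010100000
  (d & c) = 00000011000000110000001100000011
  (e & (d & c)) = 00000001000000010000000100000001
  ((~c & ~e) | (e & (d & c))) = 10100001101000011010000110100001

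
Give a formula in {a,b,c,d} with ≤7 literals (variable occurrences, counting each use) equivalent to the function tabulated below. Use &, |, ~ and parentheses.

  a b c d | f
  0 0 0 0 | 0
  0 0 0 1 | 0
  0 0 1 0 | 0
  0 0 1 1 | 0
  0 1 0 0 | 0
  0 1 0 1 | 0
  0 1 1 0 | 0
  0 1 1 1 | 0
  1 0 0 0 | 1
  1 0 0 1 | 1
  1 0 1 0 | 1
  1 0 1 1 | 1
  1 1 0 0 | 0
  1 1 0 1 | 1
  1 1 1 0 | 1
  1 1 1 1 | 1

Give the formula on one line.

(((a & b) & d) | ((~b | (a & c)) & a))

  (a & b) = 0000000000001111
  ((a & b) & d) = 0000000000000101
  ~b = 1111000011110000
  (a & c) = 0000000000110011
  (~b | (a & c)) = 1111000011110011
  ((~b | (a & c)) & a) = 0000000011110011
  (((a & b) & d) | ((~b | (a & c)) & a)) = 0000000011110111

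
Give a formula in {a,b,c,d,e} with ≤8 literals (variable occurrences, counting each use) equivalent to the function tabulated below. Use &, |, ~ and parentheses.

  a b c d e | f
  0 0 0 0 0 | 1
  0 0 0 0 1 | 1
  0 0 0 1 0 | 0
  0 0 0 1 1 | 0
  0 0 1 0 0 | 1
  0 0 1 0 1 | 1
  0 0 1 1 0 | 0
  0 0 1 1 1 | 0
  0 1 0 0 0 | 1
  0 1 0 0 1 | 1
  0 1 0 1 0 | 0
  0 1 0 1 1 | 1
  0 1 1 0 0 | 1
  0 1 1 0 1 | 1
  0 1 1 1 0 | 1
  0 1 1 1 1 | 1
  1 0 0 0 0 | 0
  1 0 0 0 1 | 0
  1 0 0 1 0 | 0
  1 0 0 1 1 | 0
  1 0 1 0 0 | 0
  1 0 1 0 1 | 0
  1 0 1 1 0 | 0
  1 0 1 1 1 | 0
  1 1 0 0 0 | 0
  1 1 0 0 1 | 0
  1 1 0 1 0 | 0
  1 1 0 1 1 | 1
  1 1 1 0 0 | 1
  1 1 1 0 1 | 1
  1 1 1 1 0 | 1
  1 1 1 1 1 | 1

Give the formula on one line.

  (b & c) = 00000000000011110000000000001111
  (d & e) = 00010001000100010001000100010001
  ~b = 11111111000000001111111100000000
  ((d & e) | ~b) = 11111111000100011111111100010001
  (b & ((d & e) | ~b)) = 00000000000100010000000000010001
  ~a = 11111111111111110000000000000000
  ~d = 11001100110011001100110011001100
  (~a & ~d) = 11001100110011000000000000000000
  ((b & ((d & e) | ~b)) | (~a & ~d)) = 11001100110111010000000000010001
  ((b & c) | ((b & ((d & e) | ~b)) | (~a & ~d))) = 11001100110111110000000000011111

((b & c) | ((b & ((d & e) | ~b)) | (~a & ~d)))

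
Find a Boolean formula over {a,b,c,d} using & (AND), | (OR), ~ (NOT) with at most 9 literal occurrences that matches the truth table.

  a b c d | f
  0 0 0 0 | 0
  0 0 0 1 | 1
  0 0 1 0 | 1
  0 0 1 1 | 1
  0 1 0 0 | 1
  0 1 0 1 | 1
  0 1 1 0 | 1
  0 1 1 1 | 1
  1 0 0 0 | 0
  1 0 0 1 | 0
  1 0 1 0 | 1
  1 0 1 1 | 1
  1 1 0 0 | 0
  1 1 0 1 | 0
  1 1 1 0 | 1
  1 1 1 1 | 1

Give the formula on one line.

  ~a = 1111111100000000
  (~a | c) = 1111111100110011
  ~b = 1111000011110000
  (~a & c) = 0011001100000000
  ((~a & c) | b) = 0011111100001111
  (~b & ((~a & c) | b)) = 0011000000000000
  (b | d) = 0101111101011111
  ((b | d) | a) = 0101111111111111
  ((~b & ((~a & c) | b)) | ((b | d) | a)) = 0111111111111111
  ((~a | c) & ((~b & ((~a & c) | b)) | ((b | d) | a))) = 0111111100110011

((~a | c) & ((~b & ((~a & c) | b)) | ((b | d) | a)))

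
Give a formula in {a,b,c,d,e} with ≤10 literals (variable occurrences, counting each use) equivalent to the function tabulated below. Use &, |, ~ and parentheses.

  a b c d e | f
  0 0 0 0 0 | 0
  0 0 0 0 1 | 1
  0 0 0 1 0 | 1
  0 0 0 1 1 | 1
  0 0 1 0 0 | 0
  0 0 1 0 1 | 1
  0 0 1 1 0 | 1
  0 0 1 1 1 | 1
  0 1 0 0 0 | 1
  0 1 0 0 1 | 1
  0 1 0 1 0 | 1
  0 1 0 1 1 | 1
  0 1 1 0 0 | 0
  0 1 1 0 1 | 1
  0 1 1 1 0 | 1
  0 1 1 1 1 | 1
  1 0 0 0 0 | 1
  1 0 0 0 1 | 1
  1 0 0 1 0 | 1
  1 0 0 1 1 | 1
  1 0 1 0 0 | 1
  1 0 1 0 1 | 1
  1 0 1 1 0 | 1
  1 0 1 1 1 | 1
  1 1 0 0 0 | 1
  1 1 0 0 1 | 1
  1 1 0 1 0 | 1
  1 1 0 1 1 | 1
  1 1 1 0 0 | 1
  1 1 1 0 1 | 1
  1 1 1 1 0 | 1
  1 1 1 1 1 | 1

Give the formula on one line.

((((b & ~c) | d) | e) | ((d | e) | a))

  ~c = 11110000111100001111000011110000
  (b & ~c) = 00000000111100000000000011110000
  ((b & ~c) | d) = 00110011111100110011001111110011
  (((b & ~c) | d) | e) = 01110111111101110111011111110111
  (d | e) = 01110111011101110111011101110111
  ((d | e) | a) = 01110111011101111111111111111111
  ((((b & ~c) | d) | e) | ((d | e) | a)) = 01110111111101111111111111111111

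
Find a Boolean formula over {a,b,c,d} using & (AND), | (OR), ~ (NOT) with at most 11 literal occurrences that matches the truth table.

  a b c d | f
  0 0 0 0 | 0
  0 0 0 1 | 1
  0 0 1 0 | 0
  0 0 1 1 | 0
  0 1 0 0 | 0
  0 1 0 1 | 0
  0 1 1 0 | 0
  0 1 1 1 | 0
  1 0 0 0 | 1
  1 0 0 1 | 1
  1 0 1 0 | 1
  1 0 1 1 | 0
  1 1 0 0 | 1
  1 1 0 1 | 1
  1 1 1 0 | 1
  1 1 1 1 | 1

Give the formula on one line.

((a & ~d) | ((d & (~c & ((~d & ~a) | ~b))) | (b & a)))

  ~d = 1010101010101010
  (a & ~d) = 0000000010101010
  ~c = 1100110011001100
  ~a = 1111111100000000
  (~d & ~a) = 1010101000000000
  ~b = 1111000011110000
  ((~d & ~a) | ~b) = 1111101011110000
  (~c & ((~d & ~a) | ~b)) = 1100100011000000
  (d & (~c & ((~d & ~a) | ~b))) = 0100000001000000
  (b & a) = 0000000000001111
  ((d & (~c & ((~d & ~a) | ~b))) | (b & a)) = 0100000001001111
  ((a & ~d) | ((d & (~c & ((~d & ~a) | ~b))) | (b & a))) = 0100000011101111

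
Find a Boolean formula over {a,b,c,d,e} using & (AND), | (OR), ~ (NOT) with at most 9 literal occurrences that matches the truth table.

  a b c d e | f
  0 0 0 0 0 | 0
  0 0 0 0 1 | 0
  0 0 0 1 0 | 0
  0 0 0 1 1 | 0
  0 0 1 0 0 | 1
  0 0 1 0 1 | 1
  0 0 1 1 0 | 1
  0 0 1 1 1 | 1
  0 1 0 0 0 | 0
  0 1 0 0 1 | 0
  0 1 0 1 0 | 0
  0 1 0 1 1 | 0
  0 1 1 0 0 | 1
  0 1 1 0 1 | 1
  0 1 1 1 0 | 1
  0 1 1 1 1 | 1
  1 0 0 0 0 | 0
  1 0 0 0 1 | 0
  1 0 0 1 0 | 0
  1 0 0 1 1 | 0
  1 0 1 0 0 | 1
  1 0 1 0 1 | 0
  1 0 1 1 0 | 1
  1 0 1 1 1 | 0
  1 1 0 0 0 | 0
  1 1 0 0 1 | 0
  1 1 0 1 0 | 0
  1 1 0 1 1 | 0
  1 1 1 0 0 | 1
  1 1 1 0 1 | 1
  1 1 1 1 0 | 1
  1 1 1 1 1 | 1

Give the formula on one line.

(c & (~a | ((a & (~a | ~e)) | b)))

  ~a = 11111111111111110000000000000000
  ~e = 10101010101010101010101010101010
  (~a | ~e) = 11111111111111111010101010101010
  (a & (~a | ~e)) = 00000000000000001010101010101010
  ((a & (~a | ~e)) | b) = 00000000111111111010101011111111
  (~a | ((a & (~a | ~e)) | b)) = 11111111111111111010101011111111
  (c & (~a | ((a & (~a | ~e)) | b))) = 00001111000011110000101000001111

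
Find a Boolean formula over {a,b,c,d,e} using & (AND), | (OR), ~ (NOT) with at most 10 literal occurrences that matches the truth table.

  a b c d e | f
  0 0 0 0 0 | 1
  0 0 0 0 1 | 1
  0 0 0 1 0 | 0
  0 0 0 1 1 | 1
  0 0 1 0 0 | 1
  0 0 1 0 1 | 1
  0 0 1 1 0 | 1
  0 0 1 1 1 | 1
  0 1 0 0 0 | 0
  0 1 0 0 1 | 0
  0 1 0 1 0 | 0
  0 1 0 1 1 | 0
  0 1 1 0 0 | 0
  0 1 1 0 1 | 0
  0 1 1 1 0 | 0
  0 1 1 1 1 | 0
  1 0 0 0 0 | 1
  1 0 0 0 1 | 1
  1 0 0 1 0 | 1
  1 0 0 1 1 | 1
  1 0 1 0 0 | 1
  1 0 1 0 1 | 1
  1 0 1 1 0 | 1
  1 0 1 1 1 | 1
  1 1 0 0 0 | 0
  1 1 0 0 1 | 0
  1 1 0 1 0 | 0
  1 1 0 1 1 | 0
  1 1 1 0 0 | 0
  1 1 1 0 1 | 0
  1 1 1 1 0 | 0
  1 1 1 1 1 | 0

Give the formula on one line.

((((~c & (c | a)) | ~d) | (c | (e | b))) & ~b)

  ~c = 11110000111100001111000011110000
  (c | a) = 00001111000011111111111111111111
  (~c & (c | a)) = 00000000000000001111000011110000
  ~d = 11001100110011001100110011001100
  ((~c & (c | a)) | ~d) = 11001100110011001111110011111100
  (e | b) = 01010101111111110101010111111111
  (c | (e | b)) = 01011111111111110101111111111111
  (((~c & (c | a)) | ~d) | (c | (e | b))) = 11011111111111111111111111111111
  ~b = 11111111000000001111111100000000
  ((((~c & (c | a)) | ~d) | (c | (e | b))) & ~b) = 11011111000000001111111100000000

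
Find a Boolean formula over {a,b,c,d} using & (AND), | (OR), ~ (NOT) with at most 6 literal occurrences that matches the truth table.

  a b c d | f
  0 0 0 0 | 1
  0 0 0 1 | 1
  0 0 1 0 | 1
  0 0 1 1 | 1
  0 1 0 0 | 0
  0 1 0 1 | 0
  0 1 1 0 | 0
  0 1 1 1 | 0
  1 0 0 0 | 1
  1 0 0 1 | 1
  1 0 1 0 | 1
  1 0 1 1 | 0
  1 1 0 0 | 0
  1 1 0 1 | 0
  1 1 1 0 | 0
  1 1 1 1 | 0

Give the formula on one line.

  ~b = 1111000011110000
  ~d = 1010101010101010
  ~c = 1100110011001100
  (~d | ~c) = 1110111011101110
  ~a = 1111111100000000
  ((~d | ~c) | ~a) = 1111111111101110
  (b & c) = 0000001100000011
  (((~d | ~c) | ~a) | (b & c)) = 1111111111101111
  (~b & (((~d | ~c) | ~a) | (b & c))) = 1111000011100000

(~b & (((~d | ~c) | ~a) | (b & c)))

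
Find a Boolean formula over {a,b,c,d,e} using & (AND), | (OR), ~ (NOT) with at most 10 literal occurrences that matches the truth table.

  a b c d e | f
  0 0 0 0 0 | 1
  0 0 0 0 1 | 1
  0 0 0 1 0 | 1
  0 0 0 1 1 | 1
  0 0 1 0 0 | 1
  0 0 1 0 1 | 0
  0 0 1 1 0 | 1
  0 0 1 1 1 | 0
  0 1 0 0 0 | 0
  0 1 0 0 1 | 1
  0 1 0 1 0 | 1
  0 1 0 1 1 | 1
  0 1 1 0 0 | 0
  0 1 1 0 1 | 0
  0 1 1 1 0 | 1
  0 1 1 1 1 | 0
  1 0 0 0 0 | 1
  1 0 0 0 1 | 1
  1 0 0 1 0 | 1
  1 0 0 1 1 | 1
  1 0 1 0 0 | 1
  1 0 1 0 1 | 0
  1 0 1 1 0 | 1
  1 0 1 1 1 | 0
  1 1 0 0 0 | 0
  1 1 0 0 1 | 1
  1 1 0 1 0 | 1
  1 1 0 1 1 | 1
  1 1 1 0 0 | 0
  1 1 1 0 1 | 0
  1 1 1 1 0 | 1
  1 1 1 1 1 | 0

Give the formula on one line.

  ~e = 10101010101010101010101010101010
  (c | b) = 00001111111111110000111111111111
  (~e & (c | b)) = 00001010101010100000101010101010
  ((~e & (c | b)) & d) = 00000010001000100000001000100010
  ~b = 11111111000000001111111100000000
  (~b | e) = 11111111010101011111111101010101
  ~c = 11110000111100001111000011110000
  (~c | ~e) = 11111010111110101111101011111010
  ((~b | e) & (~c | ~e)) = 11111010010100001111101001010000
  (((~e & (c | b)) & d) | ((~b | e) & (~c | ~e))) = 11111010011100101111101001110010

(((~e & (c | b)) & d) | ((~b | e) & (~c | ~e)))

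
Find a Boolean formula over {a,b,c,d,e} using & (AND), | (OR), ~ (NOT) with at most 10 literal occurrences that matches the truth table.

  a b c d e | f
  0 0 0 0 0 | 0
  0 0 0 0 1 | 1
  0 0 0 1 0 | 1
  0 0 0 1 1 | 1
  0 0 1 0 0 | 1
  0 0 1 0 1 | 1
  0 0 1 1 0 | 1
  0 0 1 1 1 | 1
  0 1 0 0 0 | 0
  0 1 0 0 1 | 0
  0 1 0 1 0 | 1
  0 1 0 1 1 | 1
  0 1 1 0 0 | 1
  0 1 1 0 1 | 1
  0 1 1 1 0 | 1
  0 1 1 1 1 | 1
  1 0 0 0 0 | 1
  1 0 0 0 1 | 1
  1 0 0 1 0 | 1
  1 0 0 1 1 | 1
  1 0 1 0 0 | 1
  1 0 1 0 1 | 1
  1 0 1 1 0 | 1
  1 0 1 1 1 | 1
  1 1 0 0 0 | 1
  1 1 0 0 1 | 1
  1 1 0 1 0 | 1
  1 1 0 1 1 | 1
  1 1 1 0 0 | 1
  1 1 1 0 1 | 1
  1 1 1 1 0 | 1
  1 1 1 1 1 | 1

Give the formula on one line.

(((d | c) | (~c & a)) | ((b | e) & (~d & ~b)))

  (d | c) = 00111111001111110011111100111111
  ~c = 11110000111100001111000011110000
  (~c & a) = 00000000000000001111000011110000
  ((d | c) | (~c & a)) = 00111111001111111111111111111111
  (b | e) = 01010101111111110101010111111111
  ~d = 11001100110011001100110011001100
  ~b = 11111111000000001111111100000000
  (~d & ~b) = 11001100000000001100110000000000
  ((b | e) & (~d & ~b)) = 01000100000000000100010000000000
  (((d | c) | (~c & a)) | ((b | e) & (~d & ~b))) = 01111111001111111111111111111111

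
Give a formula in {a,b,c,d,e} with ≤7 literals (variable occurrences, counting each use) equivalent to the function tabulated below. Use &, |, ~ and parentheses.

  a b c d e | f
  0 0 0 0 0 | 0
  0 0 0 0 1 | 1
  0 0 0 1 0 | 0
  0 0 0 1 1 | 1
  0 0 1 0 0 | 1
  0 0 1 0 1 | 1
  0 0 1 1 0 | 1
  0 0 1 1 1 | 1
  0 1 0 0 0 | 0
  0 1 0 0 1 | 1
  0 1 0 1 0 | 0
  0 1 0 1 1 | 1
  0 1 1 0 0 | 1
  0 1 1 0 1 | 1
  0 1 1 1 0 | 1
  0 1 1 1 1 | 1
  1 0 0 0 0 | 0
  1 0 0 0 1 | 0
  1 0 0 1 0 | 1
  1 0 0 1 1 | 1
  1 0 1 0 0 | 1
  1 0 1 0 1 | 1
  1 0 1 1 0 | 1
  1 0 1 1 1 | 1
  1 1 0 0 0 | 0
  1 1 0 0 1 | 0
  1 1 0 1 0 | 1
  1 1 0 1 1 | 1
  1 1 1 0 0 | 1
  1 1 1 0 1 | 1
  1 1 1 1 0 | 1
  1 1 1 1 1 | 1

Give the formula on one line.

(((e & ~a) | c) | (d & a))

  ~a = 11111111111111110000000000000000
  (e & ~a) = 01010101010101010000000000000000
  ((e & ~a) | c) = 01011111010111110000111100001111
  (d & a) = 00000000000000000011001100110011
  (((e & ~a) | c) | (d & a)) = 01011111010111110011111100111111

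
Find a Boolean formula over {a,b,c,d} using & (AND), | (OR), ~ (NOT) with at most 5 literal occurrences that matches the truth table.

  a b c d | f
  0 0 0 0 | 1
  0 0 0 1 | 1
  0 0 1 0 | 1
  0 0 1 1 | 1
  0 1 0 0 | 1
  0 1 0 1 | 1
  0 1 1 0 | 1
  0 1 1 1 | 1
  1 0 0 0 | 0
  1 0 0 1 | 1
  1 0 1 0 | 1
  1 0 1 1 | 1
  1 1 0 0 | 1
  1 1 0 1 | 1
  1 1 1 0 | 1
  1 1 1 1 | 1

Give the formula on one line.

((c | b) | (d | ~a))

  (c | b) = 0011111100111111
  ~a = 1111111100000000
  (d | ~a) = 1111111101010101
  ((c | b) | (d | ~a)) = 1111111101111111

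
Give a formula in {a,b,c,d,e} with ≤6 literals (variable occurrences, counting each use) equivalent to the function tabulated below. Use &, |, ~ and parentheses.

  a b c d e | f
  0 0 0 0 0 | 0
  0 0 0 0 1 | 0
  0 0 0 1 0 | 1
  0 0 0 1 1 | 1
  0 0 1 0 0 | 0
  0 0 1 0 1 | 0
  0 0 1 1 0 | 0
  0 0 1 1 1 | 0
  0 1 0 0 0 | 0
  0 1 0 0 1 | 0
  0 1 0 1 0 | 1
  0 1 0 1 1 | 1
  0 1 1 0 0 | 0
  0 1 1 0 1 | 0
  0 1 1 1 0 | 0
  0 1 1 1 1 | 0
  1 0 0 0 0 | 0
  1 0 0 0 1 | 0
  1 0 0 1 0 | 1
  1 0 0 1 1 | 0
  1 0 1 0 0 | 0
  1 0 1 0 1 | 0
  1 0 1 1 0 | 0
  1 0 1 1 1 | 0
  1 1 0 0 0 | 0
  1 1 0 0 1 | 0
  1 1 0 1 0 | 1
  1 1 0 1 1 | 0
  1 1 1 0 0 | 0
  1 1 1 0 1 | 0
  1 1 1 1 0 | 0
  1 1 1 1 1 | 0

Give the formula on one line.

  ~c = 11110000111100001111000011110000
  ~e = 10101010101010101010101010101010
  ~a = 11111111111111110000000000000000
  (~e | ~a) = 11111111111111111010101010101010
  (~c & (~e | ~a)) = 11110000111100001010000010100000
  (c | d) = 00111111001111110011111100111111
  ((~c & (~e | ~a)) & (c | d)) = 00110000001100000010000000100000

((~c & (~e | ~a)) & (c | d))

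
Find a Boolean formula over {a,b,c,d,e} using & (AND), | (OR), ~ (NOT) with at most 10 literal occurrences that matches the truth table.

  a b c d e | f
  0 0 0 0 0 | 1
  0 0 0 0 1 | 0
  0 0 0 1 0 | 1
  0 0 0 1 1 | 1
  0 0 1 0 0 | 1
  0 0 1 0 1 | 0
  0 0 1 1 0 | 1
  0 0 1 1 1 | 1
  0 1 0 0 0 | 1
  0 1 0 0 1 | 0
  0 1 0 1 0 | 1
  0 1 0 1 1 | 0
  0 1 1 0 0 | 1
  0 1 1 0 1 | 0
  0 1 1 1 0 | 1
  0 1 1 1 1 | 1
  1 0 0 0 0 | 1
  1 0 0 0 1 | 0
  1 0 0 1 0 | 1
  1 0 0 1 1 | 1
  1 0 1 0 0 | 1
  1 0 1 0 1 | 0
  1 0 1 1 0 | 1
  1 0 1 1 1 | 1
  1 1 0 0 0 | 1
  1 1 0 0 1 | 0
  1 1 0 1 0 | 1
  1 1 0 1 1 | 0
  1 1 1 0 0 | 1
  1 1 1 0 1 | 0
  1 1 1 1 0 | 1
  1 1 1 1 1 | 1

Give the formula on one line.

  (d & c) = 00000011000000110000001100000011
  ~e = 10101010101010101010101010101010
  ((d & c) | ~e) = 10101011101010111010101110101011
  (~e & c) = 00001010000010100000101000001010
  (d | (~e & c)) = 00111011001110110011101100111011
  ~b = 11111111000000001111111100000000
  ((d | (~e & c)) & ~b) = 00111011000000000011101100000000
  (((d & c) | ~e) | ((d | (~e & c)) & ~b)) = 10111011101010111011101110101011

(((d & c) | ~e) | ((d | (~e & c)) & ~b))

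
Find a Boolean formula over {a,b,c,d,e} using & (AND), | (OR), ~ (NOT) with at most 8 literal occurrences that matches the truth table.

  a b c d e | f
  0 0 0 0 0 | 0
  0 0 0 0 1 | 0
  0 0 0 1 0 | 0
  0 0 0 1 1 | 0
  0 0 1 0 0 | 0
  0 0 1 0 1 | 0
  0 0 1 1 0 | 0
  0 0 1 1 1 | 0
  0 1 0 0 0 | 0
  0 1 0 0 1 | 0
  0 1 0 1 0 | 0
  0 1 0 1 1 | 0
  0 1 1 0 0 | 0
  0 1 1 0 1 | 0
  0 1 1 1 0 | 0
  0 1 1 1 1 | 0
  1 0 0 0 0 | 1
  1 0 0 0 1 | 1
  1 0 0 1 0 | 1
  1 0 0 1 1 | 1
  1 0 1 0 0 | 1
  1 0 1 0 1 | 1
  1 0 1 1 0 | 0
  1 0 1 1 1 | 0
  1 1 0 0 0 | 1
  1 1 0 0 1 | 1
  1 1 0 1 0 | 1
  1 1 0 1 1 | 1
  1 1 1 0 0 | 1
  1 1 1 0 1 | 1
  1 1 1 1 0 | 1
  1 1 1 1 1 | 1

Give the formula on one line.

  ~c = 11110000111100001111000011110000
  (d & ~c) = 00110000001100000011000000110000
  (b | (d & ~c)) = 00110000111111110011000011111111
  ~d = 11001100110011001100110011001100
  ((b | (d & ~c)) | ~d) = 11111100111111111111110011111111
  (a & ((b | (d & ~c)) | ~d)) = 00000000000000001111110011111111

(a & ((b | (d & ~c)) | ~d))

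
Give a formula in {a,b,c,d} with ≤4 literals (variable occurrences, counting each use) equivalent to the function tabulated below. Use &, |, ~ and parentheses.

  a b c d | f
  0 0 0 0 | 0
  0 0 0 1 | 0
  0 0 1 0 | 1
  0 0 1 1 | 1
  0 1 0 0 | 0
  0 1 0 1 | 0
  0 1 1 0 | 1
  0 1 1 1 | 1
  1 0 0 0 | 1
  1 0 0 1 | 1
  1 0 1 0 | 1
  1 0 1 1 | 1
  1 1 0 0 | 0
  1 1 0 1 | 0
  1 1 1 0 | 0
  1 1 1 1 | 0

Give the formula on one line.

((~b | ~a) & (c | a))

  ~b = 1111000011110000
  ~a = 1111111100000000
  (~b | ~a) = 1111111111110000
  (c | a) = 0011001111111111
  ((~b | ~a) & (c | a)) = 0011001111110000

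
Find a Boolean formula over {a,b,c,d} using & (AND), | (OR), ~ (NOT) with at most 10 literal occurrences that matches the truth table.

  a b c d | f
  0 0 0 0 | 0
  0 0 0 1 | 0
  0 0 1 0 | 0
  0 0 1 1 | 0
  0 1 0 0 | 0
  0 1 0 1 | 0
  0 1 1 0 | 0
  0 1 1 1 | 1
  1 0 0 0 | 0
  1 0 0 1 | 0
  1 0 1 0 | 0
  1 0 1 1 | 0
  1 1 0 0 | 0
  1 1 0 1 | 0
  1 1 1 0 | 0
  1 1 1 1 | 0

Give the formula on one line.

(((d & (c | ~d)) & ~a) & ((~a & b) | ~c))

  ~d = 1010101010101010
  (c | ~d) = 1011101110111011
  (d & (c | ~d)) = 0001000100010001
  ~a = 1111111100000000
  ((d & (c | ~d)) & ~a) = 0001000100000000
  (~a & b) = 0000111100000000
  ~c = 1100110011001100
  ((~a & b) | ~c) = 1100111111001100
  (((d & (c | ~d)) & ~a) & ((~a & b) | ~c)) = 0000000100000000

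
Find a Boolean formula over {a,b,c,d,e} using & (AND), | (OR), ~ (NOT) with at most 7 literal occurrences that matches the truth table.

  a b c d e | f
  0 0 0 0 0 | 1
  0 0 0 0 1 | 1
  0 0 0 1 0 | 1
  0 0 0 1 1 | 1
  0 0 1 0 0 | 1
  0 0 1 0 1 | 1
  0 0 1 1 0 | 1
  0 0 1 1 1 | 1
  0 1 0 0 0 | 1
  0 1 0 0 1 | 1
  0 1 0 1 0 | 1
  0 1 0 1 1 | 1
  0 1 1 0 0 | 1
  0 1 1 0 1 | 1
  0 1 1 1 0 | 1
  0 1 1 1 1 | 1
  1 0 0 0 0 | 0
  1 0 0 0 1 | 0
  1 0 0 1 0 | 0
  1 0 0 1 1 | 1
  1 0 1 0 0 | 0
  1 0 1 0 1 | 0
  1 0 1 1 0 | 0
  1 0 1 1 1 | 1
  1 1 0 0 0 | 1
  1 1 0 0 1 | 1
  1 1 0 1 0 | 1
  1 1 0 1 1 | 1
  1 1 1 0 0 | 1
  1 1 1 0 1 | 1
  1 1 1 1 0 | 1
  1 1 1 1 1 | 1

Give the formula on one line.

((d & e) | (b | (~b & ~a)))

  (d & e) = 00010001000100010001000100010001
  ~b = 11111111000000001111111100000000
  ~a = 11111111111111110000000000000000
  (~b & ~a) = 11111111000000000000000000000000
  (b | (~b & ~a)) = 11111111111111110000000011111111
  ((d & e) | (b | (~b & ~a))) = 11111111111111110001000111111111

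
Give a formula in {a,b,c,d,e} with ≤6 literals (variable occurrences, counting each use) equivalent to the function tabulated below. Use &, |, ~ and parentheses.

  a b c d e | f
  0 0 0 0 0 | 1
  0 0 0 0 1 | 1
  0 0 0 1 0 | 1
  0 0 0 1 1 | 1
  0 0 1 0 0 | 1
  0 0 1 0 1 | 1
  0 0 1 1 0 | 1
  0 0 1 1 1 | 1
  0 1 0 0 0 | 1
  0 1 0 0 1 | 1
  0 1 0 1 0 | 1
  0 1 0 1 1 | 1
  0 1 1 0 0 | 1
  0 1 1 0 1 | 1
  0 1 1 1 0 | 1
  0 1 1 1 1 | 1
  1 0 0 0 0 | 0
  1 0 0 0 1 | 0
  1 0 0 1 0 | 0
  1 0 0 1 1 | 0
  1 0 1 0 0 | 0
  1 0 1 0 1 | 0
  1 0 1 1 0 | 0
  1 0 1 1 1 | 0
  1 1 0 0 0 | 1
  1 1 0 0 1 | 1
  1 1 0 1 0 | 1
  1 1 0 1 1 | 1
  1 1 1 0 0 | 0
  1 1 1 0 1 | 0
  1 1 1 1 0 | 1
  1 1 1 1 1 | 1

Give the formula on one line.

(~a | ((~a | b) & (d | ~c)))

  ~a = 11111111111111110000000000000000
  (~a | b) = 11111111111111110000000011111111
  ~c = 11110000111100001111000011110000
  (d | ~c) = 11110011111100111111001111110011
  ((~a | b) & (d | ~c)) = 11110011111100110000000011110011
  (~a | ((~a | b) & (d | ~c))) = 11111111111111110000000011110011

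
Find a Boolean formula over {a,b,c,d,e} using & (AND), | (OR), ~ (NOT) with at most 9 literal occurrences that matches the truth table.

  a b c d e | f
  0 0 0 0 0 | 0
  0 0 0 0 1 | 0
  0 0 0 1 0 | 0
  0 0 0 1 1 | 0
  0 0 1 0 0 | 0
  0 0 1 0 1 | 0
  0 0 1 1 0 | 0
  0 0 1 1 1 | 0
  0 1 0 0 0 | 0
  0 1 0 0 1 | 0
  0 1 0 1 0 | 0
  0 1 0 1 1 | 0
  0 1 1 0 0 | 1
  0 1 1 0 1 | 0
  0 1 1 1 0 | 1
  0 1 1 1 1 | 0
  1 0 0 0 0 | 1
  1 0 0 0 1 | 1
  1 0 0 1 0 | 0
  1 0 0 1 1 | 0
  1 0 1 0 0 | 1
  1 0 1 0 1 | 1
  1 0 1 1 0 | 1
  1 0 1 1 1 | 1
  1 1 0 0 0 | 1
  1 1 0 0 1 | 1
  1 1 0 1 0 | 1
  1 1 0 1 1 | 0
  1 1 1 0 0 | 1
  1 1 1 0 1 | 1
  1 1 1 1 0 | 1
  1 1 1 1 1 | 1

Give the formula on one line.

  (c | a) = 00001111000011111111111111111111
  ~d = 11001100110011001100110011001100
  (c | ~d) = 11001111110011111100111111001111
  (a & (c | ~d)) = 00000000000000001100111111001111
  ~e = 10101010101010101010101010101010
  (~e & b) = 00000000101010100000000010101010
  ((a & (c | ~d)) | (~e & b)) = 00000000101010101100111111101111
  ((c | a) & ((a & (c | ~d)) | (~e & b))) = 00000000000010101100111111101111

((c | a) & ((a & (c | ~d)) | (~e & b)))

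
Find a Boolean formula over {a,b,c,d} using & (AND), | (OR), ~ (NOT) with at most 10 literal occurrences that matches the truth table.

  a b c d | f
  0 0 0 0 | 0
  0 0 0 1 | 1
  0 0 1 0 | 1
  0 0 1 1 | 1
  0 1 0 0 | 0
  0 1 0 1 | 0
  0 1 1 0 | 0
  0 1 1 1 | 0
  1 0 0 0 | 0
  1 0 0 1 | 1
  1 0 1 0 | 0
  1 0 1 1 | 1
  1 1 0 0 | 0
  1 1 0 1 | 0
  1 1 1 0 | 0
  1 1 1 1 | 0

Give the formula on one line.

  ~b = 1111000011110000
  ~d = 1010101010101010
  (~b | ~d) = 1111101011111010
  ~a = 1111111100000000
  (~a & c) = 0011001100000000
  (d | (~a & c)) = 0111011101010101
  (~b | d) = 1111010111110101
  ((d | (~a & c)) & (~b | d)) = 0111010101010101
  ((~b | ~d) & ((d | (~a & c)) & (~b | d))) = 0111000001010000

((~b | ~d) & ((d | (~a & c)) & (~b | d)))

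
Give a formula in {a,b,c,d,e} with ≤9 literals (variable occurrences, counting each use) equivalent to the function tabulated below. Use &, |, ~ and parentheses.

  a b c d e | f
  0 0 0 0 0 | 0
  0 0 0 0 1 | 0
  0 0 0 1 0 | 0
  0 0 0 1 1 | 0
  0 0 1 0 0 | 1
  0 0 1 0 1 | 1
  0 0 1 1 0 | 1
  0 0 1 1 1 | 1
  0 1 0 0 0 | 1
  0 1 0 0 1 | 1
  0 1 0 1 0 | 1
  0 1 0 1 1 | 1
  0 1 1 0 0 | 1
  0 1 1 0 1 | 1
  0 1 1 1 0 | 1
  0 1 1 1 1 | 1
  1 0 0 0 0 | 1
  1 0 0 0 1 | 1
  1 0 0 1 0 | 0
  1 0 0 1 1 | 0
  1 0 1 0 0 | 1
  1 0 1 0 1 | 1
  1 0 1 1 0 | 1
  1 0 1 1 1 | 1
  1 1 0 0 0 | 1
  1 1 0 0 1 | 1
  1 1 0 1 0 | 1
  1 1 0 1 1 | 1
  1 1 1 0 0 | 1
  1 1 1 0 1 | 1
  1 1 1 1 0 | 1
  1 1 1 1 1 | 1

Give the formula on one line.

  (c | b) = 00001111111111110000111111111111
  (b | a) = 00000000111111111111111111111111
  ~d = 11001100110011001100110011001100
  (~d | b) = 11001100111111111100110011111111
  ((b | a) & (~d | b)) = 00000000111111111100110011111111
  ((c | b) | ((b | a) & (~d | b))) = 00001111111111111100111111111111

((c | b) | ((b | a) & (~d | b)))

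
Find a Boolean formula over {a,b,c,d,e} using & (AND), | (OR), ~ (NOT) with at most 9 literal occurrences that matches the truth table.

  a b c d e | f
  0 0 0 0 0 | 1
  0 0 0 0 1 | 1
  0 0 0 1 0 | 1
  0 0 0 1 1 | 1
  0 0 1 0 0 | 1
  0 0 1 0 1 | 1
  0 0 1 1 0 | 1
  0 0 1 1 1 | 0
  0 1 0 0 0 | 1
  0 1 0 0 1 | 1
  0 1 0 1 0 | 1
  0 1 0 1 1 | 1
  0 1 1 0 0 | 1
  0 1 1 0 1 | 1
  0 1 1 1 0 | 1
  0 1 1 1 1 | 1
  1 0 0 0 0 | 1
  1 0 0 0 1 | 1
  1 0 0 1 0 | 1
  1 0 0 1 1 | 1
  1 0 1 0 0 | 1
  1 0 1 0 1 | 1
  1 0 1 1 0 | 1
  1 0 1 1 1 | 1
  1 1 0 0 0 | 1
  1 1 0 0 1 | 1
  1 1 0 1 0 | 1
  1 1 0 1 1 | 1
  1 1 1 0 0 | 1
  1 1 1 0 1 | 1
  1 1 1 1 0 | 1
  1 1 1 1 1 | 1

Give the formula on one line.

(((a | (~a & (~c & e))) | (b & e)) | ((~e | ~d) | a))

  ~a = 11111111111111110000000000000000
  ~c = 11110000111100001111000011110000
  (~c & e) = 01010000010100000101000001010000
  (~a & (~c & e)) = 01010000010100000000000000000000
  (a | (~a & (~c & e))) = 01010000010100001111111111111111
  (b & e) = 00000000010101010000000001010101
  ((a | (~a & (~c & e))) | (b & e)) = 01010000010101011111111111111111
  ~e = 10101010101010101010101010101010
  ~d = 11001100110011001100110011001100
  (~e | ~d) = 11101110111011101110111011101110
  ((~e | ~d) | a) = 11101110111011101111111111111111
  (((a | (~a & (~c & e))) | (b & e)) | ((~e | ~d) | a)) = 11111110111111111111111111111111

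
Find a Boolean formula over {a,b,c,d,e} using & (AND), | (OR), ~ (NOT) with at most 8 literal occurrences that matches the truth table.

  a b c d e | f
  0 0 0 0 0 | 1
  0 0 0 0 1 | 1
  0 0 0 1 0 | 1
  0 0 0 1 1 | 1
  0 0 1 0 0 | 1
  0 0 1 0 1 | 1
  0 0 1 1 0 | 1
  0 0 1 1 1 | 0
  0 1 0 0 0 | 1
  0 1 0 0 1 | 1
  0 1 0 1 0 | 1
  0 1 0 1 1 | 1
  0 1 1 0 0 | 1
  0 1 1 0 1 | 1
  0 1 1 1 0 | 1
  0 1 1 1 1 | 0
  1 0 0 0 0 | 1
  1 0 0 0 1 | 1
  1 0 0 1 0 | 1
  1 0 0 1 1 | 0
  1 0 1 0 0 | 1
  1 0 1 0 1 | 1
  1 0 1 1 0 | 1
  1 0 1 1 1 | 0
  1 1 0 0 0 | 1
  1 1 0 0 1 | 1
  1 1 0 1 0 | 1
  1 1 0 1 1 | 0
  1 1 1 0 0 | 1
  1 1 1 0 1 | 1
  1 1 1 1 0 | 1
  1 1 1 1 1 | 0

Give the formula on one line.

  ~e = 10101010101010101010101010101010
  ~a = 11111111111111110000000000000000
  ~c = 11110000111100001111000011110000
  (~a & ~c) = 11110000111100000000000000000000
  (~e | (~a & ~c)) = 11111010111110101010101010101010
  ~d = 11001100110011001100110011001100
  (~d & e) = 01000100010001000100010001000100
  ((~e | (~a & ~c)) | (~d & e)) = 11111110111111101110111011101110

((~e | (~a & ~c)) | (~d & e))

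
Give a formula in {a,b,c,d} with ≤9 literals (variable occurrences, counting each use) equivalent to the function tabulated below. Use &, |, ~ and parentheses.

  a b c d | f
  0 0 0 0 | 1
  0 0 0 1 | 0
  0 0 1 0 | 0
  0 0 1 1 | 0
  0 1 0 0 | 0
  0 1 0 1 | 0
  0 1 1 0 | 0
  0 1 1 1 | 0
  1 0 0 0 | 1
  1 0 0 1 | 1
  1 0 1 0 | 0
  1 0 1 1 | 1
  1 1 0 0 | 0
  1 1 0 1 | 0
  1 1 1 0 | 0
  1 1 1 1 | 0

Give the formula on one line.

  ~b = 1111000011110000
  (c & d) = 0001000100010001
  ((c & d) | b) = 0001111100011111
  (((c & d) | b) & a) = 0000000000011111
  ~c = 1100110011001100
  ~d = 1010101010101010
  (a | ~d) = 1010101011111111
  (~c & (a | ~d)) = 1000100011001100
  ((((c & d) | b) & a) | (~c & (a | ~d))) = 1000100011011111
  (~b & ((((c & d) | b) & a) | (~c & (a | ~d)))) = 1000000011010000

(~b & ((((c & d) | b) & a) | (~c & (a | ~d))))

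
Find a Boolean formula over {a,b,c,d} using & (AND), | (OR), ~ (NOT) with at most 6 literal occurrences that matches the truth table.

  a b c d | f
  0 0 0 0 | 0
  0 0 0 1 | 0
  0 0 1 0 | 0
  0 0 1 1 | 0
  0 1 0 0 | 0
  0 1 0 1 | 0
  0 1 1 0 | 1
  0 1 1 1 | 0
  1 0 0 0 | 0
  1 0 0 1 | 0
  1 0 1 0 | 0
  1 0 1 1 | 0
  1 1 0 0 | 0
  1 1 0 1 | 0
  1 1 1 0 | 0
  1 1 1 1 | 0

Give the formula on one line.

  ~a = 1111111100000000
  ~d = 1010101010101010
  (~a & ~d) = 1010101000000000
  (b & ~a) = 0000111100000000
  ((~a & ~d) & (b & ~a)) = 0000101000000000
  (c & ((~a & ~d) & (b & ~a))) = 0000001000000000

(c & ((~a & ~d) & (b & ~a)))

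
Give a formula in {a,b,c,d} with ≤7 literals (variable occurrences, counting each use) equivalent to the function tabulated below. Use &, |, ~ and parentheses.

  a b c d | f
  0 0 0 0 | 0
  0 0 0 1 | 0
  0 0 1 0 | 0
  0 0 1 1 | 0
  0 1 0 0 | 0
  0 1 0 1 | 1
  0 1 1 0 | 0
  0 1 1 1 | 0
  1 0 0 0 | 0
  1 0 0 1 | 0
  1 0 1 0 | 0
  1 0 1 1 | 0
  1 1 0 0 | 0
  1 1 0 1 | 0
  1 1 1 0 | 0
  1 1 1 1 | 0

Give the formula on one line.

  ~c = 1100110011001100
  (~c & b) = 0000110000001100
  ~a = 1111111100000000
  ~b = 1111000011110000
  (~a | ~b) = 1111111111110000
  ((~a | ~b) & d) = 0101010101010000
  ((~c & b) & ((~a | ~b) & d)) = 0000010000000000

((~c & b) & ((~a | ~b) & d))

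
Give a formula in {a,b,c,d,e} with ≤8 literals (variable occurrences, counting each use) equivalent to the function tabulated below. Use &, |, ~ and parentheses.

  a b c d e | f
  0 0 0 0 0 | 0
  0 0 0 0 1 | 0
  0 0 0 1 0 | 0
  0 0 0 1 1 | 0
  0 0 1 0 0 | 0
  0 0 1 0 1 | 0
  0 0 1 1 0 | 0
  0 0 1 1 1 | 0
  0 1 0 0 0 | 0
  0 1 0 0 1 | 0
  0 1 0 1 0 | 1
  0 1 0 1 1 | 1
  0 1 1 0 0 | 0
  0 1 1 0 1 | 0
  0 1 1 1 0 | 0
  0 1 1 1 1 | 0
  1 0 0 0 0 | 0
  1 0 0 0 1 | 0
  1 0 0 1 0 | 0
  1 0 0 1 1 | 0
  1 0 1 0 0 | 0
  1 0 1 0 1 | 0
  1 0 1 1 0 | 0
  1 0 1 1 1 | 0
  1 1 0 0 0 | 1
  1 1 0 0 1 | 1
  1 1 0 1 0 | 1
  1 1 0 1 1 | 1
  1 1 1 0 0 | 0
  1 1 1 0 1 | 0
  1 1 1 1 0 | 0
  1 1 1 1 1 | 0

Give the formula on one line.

(b & ((a | d) & (~c | ((~a | c) & (~b & d)))))

  (a | d) = 00110011001100111111111111111111
  ~c = 11110000111100001111000011110000
  ~a = 11111111111111110000000000000000
  (~a | c) = 11111111111111110000111100001111
  ~b = 11111111000000001111111100000000
  (~b & d) = 00110011000000000011001100000000
  ((~a | c) & (~b & d)) = 00110011000000000000001100000000
  (~c | ((~a | c) & (~b & d))) = 11110011111100001111001111110000
  ((a | d) & (~c | ((~a | c) & (~b & d)))) = 00110011001100001111001111110000
  (b & ((a | d) & (~c | ((~a | c) & (~b & d))))) = 00000000001100000000000011110000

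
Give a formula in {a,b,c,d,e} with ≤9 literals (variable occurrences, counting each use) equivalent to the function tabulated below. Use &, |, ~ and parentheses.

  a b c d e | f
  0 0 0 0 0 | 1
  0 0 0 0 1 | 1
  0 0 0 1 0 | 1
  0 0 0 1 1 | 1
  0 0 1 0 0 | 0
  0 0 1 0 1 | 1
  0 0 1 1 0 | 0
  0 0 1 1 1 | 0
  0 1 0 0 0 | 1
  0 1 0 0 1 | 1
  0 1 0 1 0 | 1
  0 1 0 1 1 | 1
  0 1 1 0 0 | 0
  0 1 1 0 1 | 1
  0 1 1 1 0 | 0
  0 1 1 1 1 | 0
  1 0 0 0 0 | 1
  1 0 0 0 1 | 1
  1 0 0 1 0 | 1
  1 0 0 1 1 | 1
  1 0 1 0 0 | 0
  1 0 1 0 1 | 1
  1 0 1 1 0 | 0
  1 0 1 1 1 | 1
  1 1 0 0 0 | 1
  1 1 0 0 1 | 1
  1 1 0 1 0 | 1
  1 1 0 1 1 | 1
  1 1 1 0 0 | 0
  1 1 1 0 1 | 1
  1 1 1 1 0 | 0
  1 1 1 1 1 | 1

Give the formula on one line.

(((~d & e) | ~c) | (e & (a | ~c)))

  ~d = 11001100110011001100110011001100
  (~d & e) = 01000100010001000100010001000100
  ~c = 11110000111100001111000011110000
  ((~d & e) | ~c) = 11110100111101001111010011110100
  (a | ~c) = 11110000111100001111111111111111
  (e & (a | ~c)) = 01010000010100000101010101010101
  (((~d & e) | ~c) | (e & (a | ~c))) = 11110100111101001111010111110101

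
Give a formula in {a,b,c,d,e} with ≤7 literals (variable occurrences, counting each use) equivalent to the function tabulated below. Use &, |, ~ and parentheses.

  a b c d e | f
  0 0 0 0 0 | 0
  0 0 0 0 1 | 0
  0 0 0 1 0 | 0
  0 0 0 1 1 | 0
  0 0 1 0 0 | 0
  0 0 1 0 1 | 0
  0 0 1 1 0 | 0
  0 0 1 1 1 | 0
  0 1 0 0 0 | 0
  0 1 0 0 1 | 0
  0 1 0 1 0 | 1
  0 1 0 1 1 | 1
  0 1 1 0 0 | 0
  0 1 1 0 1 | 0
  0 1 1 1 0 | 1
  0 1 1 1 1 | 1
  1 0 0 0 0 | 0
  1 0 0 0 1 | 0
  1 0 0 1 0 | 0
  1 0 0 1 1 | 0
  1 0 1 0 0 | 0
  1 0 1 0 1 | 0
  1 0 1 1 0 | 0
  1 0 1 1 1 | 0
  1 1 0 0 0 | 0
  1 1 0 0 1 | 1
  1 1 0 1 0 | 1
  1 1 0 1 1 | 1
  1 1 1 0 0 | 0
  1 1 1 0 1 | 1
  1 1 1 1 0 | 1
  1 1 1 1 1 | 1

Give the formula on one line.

  (a & e) = 00000000000000000101010101010101
  ((a & e) | d) = 00110011001100110111011101110111
  (((a & e) | d) & b) = 00000000001100110000000001110111

(((a & e) | d) & b)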